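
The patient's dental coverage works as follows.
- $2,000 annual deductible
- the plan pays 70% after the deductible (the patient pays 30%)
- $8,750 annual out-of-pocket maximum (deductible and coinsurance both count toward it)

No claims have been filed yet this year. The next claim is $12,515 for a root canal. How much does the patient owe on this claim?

The full $2,000 deductible is still open; $2,000 of this bill applies to it.
The remaining $10,515 (= $12,515 − $2,000) moves to coinsurance.
Coinsurance: $10,515 × 30% = $3,154.50.
So the patient owes $2,000 + $3,154.50 = $5,154.50 before any cap.
Year-to-date out-of-pocket becomes $0 + $5,154.50 = $5,154.50, still under the $8,750 maximum, so no cap applies.

$5,154.50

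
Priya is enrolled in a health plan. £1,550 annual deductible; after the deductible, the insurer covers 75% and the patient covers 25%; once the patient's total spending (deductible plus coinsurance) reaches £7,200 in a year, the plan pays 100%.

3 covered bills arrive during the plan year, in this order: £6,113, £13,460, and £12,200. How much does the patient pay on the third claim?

£1,144.25

#1 (£6,113): deductible takes £1,550, £4,563 remains; coinsurance £4,563 × 25% = £1,140.75. Patient owes £2,690.75 (running OOP £2,690.75).
#2 (£13,460): deductible already satisfied, so patient's share is 25% × £13,460 = £3,365. Patient owes £3,365 (running OOP £6,055.75).
#3 (£12,200): 25% coinsurance on £12,200 = £3,050. OOP would hit £9,105.75 > £7,200, so the cap limits the patient to £7,200 − £6,055.75 = £1,144.25.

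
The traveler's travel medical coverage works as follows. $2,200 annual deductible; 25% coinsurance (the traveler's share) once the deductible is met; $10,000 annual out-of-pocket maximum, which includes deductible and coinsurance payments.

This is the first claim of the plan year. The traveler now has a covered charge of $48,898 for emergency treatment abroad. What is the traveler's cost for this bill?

Nothing has been paid toward the $2,200 deductible, so the first $2,200 of this charge is applied there.
After the $2,200 deductible portion, $48,898 − $2,200 = $46,698 is subject to coinsurance.
25% of $46,698 = $11,674.50 falls to the traveler.
Traveler responsibility before any cap: $2,200 + $11,674.50 = $13,874.50.
Year-to-date out-of-pocket would reach $0 + $13,874.50 = $13,874.50, above the $10,000 maximum, so the traveler pays only $10,000 − $0 = $10,000.

$10,000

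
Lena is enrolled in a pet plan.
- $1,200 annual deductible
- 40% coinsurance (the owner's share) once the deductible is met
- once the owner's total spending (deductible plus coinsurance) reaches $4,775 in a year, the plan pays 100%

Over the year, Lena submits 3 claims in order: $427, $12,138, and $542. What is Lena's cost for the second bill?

$4,348

Claim 1 ($427): all of it applies to the deductible. Owner pays $427; OOP now $427.
Claim 2 ($12,138): $773 finishes the deductible; $11,365 goes to coinsurance; owner's 40% is $4,546. Deductible plus coinsurance: $773 + $4,546 = $5,319. Adding that to $427 gives $5,746, past the $4,775 cap; owner pays only $4,775 − $427 = $4,348.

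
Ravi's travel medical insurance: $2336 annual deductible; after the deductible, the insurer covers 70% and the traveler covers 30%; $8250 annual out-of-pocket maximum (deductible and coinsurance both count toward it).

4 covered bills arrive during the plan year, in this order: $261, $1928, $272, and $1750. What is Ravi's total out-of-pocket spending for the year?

Bill 1, $261: fully absorbed by the deductible. Traveler pays $261; OOP now $261.
Bill 2, $1928: all of it applies to the deductible. Traveler pays $1928; OOP now $2189.
Bill 3, $272: deductible takes $147, $125 remains; coinsurance $125 × 30% = $37.50. Traveler pays $184.50; OOP now $2373.50.
Bill 4, $1750: deductible already satisfied, so traveler's share is 30% × $1750 = $525. Cost to traveler: $525. OOP to date $2898.50.
Total paid by the traveler: $261 + $1928 + $184.50 + $525 = $2898.50.

$2898.50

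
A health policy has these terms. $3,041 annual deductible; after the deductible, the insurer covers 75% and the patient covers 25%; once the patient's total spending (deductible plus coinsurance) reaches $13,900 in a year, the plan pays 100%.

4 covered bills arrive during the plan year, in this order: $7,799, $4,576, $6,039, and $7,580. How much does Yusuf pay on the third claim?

Claim 1 ($7,799): $3,041 to deductible, leaving $4,758; patient's 25% is $1,189.50. Patient owes $4,230.50 (running OOP $4,230.50).
Claim 2 ($4,576): 25% coinsurance on $4,576 = $1,144. Patient pays $1,144; OOP now $5,374.50.
Claim 3 ($6,039): deductible met; 25% of $6,039 = $1,509.75. Cost to patient: $1,509.75. OOP to date $6,884.25.

$1,509.75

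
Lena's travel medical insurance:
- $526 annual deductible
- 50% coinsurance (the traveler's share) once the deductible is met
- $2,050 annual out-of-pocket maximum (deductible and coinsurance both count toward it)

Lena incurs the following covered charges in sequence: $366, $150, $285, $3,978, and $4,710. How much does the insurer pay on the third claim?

Claim 1 ($366): entire amount goes to the deductible. Cost to traveler: $366. OOP to date $366. Insurer: $366 − $366 = $0.
Claim 2 ($150): entire amount goes to the deductible. Traveler owes $150 (running OOP $516). Plan pays $150 − $150 = $0.
Claim 3 ($285): $10 finishes the deductible; $275 goes to coinsurance; traveler's 50% is $137.50. Traveler owes $147.50 (running OOP $663.50). Insurer: $285 − $147.50 = $137.50.

$137.50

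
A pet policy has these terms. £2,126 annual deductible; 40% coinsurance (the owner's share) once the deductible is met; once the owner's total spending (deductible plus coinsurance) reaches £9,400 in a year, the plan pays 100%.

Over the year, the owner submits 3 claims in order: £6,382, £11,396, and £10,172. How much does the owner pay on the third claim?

£1,013.20

#1 (£6,382): £2,126 to deductible, leaving £4,256; 40% of £4,256 = £1,702.40. Cost to owner: £3,828.40. OOP to date £3,828.40.
#2 (£11,396): deductible already satisfied, so owner's share is 40% × £11,396 = £4,558.40. Cost to owner: £4,558.40. OOP to date £8,386.80.
#3 (£10,172): deductible already satisfied, so owner's share is 40% × £10,172 = £4,068.80. Adding that to £8,386.80 gives £12,455.60, past the £9,400 cap; owner pays only £9,400 − £8,386.80 = £1,013.20.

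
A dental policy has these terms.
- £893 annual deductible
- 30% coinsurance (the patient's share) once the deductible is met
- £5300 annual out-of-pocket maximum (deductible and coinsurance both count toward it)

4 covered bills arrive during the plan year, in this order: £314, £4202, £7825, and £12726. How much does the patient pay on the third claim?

Bill 1, £314: all of it applies to the deductible. Patient owes £314 (running OOP £314).
Bill 2, £4202: deductible takes £579, £3623 remains; coinsurance £3623 × 30% = £1086.90. Cost to patient: £1665.90. OOP to date £1979.90.
Bill 3, £7825: deductible already satisfied, so patient's share is 30% × £7825 = £2347.50. Patient pays £2347.50; OOP now £4327.40.

£2347.50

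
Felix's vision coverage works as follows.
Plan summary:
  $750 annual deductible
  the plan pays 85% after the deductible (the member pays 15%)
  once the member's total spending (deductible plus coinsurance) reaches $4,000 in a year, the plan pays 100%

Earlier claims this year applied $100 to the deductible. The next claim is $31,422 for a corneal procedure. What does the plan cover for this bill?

Remaining deductible: $750 − $100 = $650.
After the $650 deductible portion, $31,422 − $650 = $30,772 is subject to coinsurance.
Member's 15% share of $30,772 is $4,615.80.
That puts the member's cost at $650 + $4,615.80 = $5,265.80 before any cap.
That would bring total out-of-pocket to $5,365.80, past the $4,000 cap. The member is capped at $4,000 − $100 = $3,900 on this claim.
Insurer pays the balance: $31,422 − $3,900 = $27,522.

$27,522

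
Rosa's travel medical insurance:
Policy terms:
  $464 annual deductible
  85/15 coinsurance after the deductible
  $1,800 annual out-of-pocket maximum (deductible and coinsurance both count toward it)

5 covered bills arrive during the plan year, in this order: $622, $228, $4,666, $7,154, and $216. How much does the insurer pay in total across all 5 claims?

Claim 1 — $622: $464 finishes the deductible; $158 goes to coinsurance; traveler's 15% is $23.70. Cost to traveler: $487.70. OOP to date $487.70. Insurer: $622 − $487.70 = $134.30.
Claim 2 — $228: 15% coinsurance on $228 = $34.20. Traveler owes $34.20 (running OOP $521.90). Plan pays $228 − $34.20 = $193.80.
Claim 3 — $4,666: 15% coinsurance on $4,666 = $699.90. Cost to traveler: $699.90. OOP to date $1,221.80. Plan pays $4,666 − $699.90 = $3,966.10.
Claim 4 — $7,154: deductible met; 15% of $7,154 = $1,073.10. That would push OOP to $2,294.90, over the $1,800 cap, so traveler pays $1,800 − $1,221.80 = $578.20. Plan pays $7,154 − $578.20 = $6,575.80.
Claim 5 — $216: 15% coinsurance on $216 = $32.40. OOP would hit $1,832.40 > $1,800, so the cap limits the traveler to $1,800 − $1,800 = $0. Plan pays $216 − $0 = $216.
Insurer total = bills − traveler's total = $12,886 − $1,800 = $11,086.

$11,086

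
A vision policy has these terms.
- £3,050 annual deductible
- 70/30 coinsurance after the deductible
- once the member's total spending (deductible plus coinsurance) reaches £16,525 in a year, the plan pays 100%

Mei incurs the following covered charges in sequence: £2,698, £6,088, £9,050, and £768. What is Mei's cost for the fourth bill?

Claim 1 — £2,698: entire amount goes to the deductible. Member owes £2,698 (running OOP £2,698).
Claim 2 — £6,088: deductible takes £352, £5,736 remains; coinsurance £5,736 × 30% = £1,720.80. Cost to member: £2,072.80. OOP to date £4,770.80.
Claim 3 — £9,050: deductible met; 30% of £9,050 = £2,715. Member pays £2,715; OOP now £7,485.80.
Claim 4 — £768: deductible met; 30% of £768 = £230.40. Member pays £230.40; OOP now £7,716.20.

£230.40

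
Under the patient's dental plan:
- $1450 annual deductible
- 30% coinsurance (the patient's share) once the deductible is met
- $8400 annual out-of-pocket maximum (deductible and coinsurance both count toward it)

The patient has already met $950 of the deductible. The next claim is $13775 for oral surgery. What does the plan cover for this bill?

Deductible still to meet: $1450 − $950 = $500.
That leaves $13775 − $500 = $13275 for coinsurance.
Patient's 30% share of $13275 is $3982.50.
So the patient owes $500 + $3982.50 = $4482.50 before any cap.
Cumulative spending $950 + $4482.50 = $5432.50 stays under the $8400 maximum.
The insurer covers the remainder: $13775 − $4482.50 = $9292.50.

$9292.50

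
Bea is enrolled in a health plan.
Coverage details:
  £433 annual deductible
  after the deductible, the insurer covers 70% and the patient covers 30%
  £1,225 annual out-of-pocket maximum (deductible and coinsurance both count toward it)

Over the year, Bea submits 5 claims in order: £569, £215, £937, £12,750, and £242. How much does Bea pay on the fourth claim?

#1 (£569): deductible takes £433, £136 remains; 30% of £136 = £40.80. Cost to patient: £473.80. OOP to date £473.80.
#2 (£215): 30% coinsurance on £215 = £64.50. Cost to patient: £64.50. OOP to date £538.30.
#3 (£937): 30% coinsurance on £937 = £281.10. Patient owes £281.10 (running OOP £819.40).
#4 (£12,750): 30% coinsurance on £12,750 = £3,825. Adding that to £819.40 gives £4,644.40, past the £1,225 cap; patient pays only £1,225 − £819.40 = £405.60.

£405.60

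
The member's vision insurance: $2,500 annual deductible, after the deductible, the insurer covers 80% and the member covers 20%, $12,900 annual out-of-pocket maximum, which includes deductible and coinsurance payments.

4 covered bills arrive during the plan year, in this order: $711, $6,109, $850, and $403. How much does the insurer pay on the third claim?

$680

Claim 1 ($711): all of it applies to the deductible. Cost to member: $711. OOP to date $711. Insurer: $711 − $711 = $0.
Claim 2 ($6,109): $1,789 to deductible, leaving $4,320; 20% of $4,320 = $864. Member pays $2,653; OOP now $3,364. Insurer: $6,109 − $2,653 = $3,456.
Claim 3 ($850): deductible already satisfied, so member's share is 20% × $850 = $170. Cost to member: $170. OOP to date $3,534. Plan pays $850 − $170 = $680.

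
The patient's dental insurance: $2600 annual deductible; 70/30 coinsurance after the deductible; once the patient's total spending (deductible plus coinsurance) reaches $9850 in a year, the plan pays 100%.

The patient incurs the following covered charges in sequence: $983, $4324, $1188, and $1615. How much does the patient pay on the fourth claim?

Bill 1, $983: entire amount goes to the deductible. Cost to patient: $983. OOP to date $983.
Bill 2, $4324: deductible takes $1617, $2707 remains; coinsurance $2707 × 30% = $812.10. Cost to patient: $2429.10. OOP to date $3412.10.
Bill 3, $1188: deductible already satisfied, so patient's share is 30% × $1188 = $356.40. Cost to patient: $356.40. OOP to date $3768.50.
Bill 4, $1615: 30% coinsurance on $1615 = $484.50. Patient owes $484.50 (running OOP $4253).

$484.50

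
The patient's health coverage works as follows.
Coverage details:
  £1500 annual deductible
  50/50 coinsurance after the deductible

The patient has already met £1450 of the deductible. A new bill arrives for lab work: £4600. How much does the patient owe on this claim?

£1450 of the £1500 deductible is already met, leaving £50.
That leaves £4600 − £50 = £4550 for coinsurance.
Coinsurance: £4550 × 50% = £2275.
That puts the patient's cost at £50 + £2275 = £2325.

£2325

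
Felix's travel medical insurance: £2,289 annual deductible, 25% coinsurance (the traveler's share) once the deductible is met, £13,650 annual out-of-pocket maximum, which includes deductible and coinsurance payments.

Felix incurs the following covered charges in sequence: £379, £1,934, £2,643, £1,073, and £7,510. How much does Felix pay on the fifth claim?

Claim 1 (£379): entire amount goes to the deductible. Traveler owes £379 (running OOP £379).
Claim 2 (£1,934): deductible takes £1,910, £24 remains; traveler's 25% is £6. Cost to traveler: £1,916. OOP to date £2,295.
Claim 3 (£2,643): deductible met; 25% of £2,643 = £660.75. Traveler owes £660.75 (running OOP £2,955.75).
Claim 4 (£1,073): deductible met; 25% of £1,073 = £268.25. Traveler owes £268.25 (running OOP £3,224).
Claim 5 (£7,510): deductible already satisfied, so traveler's share is 25% × £7,510 = £1,877.50. Traveler owes £1,877.50 (running OOP £5,101.50).

£1,877.50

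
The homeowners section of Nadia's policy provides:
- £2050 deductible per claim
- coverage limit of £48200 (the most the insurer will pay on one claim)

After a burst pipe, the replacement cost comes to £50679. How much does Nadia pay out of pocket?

Less the £2050 deductible: £50679 − £2050 = £48629.
£48629 exceeds the £48200 limit, so the insurer pays the limit: £48200.
Out of pocket: £50679 − £48200 = £2479.

£2479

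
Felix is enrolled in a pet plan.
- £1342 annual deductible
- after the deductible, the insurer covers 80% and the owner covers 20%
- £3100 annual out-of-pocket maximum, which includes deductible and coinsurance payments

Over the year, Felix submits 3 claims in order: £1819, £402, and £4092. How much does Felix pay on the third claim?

Claim 1 (£1819): £1342 finishes the deductible; £477 goes to coinsurance; coinsurance £477 × 20% = £95.40. Cost to owner: £1437.40. OOP to date £1437.40.
Claim 2 (£402): deductible already satisfied, so owner's share is 20% × £402 = £80.40. Cost to owner: £80.40. OOP to date £1517.80.
Claim 3 (£4092): deductible met; 20% of £4092 = £818.40. Cost to owner: £818.40. OOP to date £2336.20.

£818.40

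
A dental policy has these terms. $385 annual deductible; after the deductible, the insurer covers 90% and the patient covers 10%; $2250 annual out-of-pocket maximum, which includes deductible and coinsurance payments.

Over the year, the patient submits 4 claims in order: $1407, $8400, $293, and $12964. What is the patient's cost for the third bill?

$29.30

Claim 1 ($1407): $385 to deductible, leaving $1022; patient's 10% is $102.20. Cost to patient: $487.20. OOP to date $487.20.
Claim 2 ($8400): deductible already satisfied, so patient's share is 10% × $8400 = $840. Cost to patient: $840. OOP to date $1327.20.
Claim 3 ($293): 10% coinsurance on $293 = $29.30. Patient owes $29.30 (running OOP $1356.50).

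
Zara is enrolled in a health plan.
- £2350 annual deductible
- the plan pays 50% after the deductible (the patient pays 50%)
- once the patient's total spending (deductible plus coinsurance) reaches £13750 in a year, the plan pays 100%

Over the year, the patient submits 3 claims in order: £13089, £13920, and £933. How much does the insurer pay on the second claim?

£7889.50

Claim 1 — £13089: £2350 finishes the deductible; £10739 goes to coinsurance; patient's 50% is £5369.50. Cost to patient: £7719.50. OOP to date £7719.50. Insurer: £13089 − £7719.50 = £5369.50.
Claim 2 — £13920: deductible met; 50% of £13920 = £6960. OOP would hit £14679.50 > £13750, so the cap limits the patient to £13750 − £7719.50 = £6030.50. Insurer: £13920 − £6030.50 = £7889.50.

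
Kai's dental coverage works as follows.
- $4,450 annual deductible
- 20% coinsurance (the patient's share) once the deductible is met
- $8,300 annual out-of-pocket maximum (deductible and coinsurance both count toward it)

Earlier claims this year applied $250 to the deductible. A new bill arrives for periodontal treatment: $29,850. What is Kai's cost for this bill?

$8,050

Remaining deductible: $4,450 − $250 = $4,200.
After the $4,200 deductible portion, $29,850 − $4,200 = $25,650 is subject to coinsurance.
Coinsurance: $25,650 × 20% = $5,130.
That puts the patient's cost at $4,200 + $5,130 = $9,330 before any cap.
Year-to-date out-of-pocket would reach $250 + $9,330 = $9,580, above the $8,300 maximum, so the patient pays only $8,300 − $250 = $8,050.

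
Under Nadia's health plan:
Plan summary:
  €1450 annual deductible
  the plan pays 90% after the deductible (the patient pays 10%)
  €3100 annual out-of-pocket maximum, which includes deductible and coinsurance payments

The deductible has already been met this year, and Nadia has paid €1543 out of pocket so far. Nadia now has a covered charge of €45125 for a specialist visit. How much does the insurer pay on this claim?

€43568

The deductible is already satisfied, so the full bill goes to coinsurance.
10% of €45125 = €4512.50 falls to the patient.
Adding €4512.50 to the €1543 already spent would give €6055.50, which exceeds the €3100 cap; the patient pays just €3100 − €1543 = €1557.
The plan picks up €45125 − €1557 = €43568.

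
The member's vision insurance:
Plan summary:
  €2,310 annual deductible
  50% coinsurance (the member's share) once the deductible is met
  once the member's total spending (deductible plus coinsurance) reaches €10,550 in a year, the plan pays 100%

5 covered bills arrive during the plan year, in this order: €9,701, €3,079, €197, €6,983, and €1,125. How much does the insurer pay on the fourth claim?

€4,076.50

Claim 1 (€9,701): €2,310 finishes the deductible; €7,391 goes to coinsurance; 50% of €7,391 = €3,695.50. Member owes €6,005.50 (running OOP €6,005.50). Plan pays €9,701 − €6,005.50 = €3,695.50.
Claim 2 (€3,079): deductible met; 50% of €3,079 = €1,539.50. Member owes €1,539.50 (running OOP €7,545). Insurer: €3,079 − €1,539.50 = €1,539.50.
Claim 3 (€197): deductible already satisfied, so member's share is 50% × €197 = €98.50. Member owes €98.50 (running OOP €7,643.50). Insurer: €197 − €98.50 = €98.50.
Claim 4 (€6,983): deductible already satisfied, so member's share is 50% × €6,983 = €3,491.50. That would push OOP to €11,135, over the €10,550 cap, so member pays €10,550 − €7,643.50 = €2,906.50. Insurer: €6,983 − €2,906.50 = €4,076.50.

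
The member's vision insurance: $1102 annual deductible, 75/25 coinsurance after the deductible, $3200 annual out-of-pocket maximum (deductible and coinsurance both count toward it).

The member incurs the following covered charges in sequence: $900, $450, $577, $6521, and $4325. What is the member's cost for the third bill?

$144.25

Claim 1 — $900: all of it applies to the deductible. Member pays $900; OOP now $900.
Claim 2 — $450: $202 to deductible, leaving $248; 25% of $248 = $62. Cost to member: $264. OOP to date $1164.
Claim 3 — $577: 25% coinsurance on $577 = $144.25. Cost to member: $144.25. OOP to date $1308.25.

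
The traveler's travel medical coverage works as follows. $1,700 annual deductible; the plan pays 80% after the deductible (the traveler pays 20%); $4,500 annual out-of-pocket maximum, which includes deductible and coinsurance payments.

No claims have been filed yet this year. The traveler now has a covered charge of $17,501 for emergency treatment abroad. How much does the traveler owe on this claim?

$4,500

The full $1,700 deductible is still open; $1,700 of this bill applies to it.
After the $1,700 deductible portion, $17,501 − $1,700 = $15,801 is subject to coinsurance.
Coinsurance: $15,801 × 20% = $3,160.20.
Traveler responsibility before any cap: $1,700 + $3,160.20 = $4,860.20.
Year-to-date out-of-pocket would reach $0 + $4,860.20 = $4,860.20, above the $4,500 maximum, so the traveler pays only $4,500 − $0 = $4,500.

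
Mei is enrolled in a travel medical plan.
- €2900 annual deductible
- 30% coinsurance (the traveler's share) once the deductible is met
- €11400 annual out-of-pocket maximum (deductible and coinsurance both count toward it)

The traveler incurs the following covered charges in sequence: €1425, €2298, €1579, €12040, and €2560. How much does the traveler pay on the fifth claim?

#1 (€1425): all of it applies to the deductible. Traveler owes €1425 (running OOP €1425).
#2 (€2298): €1475 to deductible, leaving €823; 30% of €823 = €246.90. Traveler owes €1721.90 (running OOP €3146.90).
#3 (€1579): 30% coinsurance on €1579 = €473.70. Traveler pays €473.70; OOP now €3620.60.
#4 (€12040): deductible met; 30% of €12040 = €3612. Traveler owes €3612 (running OOP €7232.60).
#5 (€2560): deductible already satisfied, so traveler's share is 30% × €2560 = €768. Cost to traveler: €768. OOP to date €8000.60.

€768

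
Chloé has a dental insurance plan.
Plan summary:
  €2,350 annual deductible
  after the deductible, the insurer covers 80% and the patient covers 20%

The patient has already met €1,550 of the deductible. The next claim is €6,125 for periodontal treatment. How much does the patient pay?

€1,865

Remaining deductible: €2,350 − €1,550 = €800.
That leaves €6,125 − €800 = €5,325 for coinsurance.
Coinsurance: €5,325 × 20% = €1,065.
So the patient owes €800 + €1,065 = €1,865.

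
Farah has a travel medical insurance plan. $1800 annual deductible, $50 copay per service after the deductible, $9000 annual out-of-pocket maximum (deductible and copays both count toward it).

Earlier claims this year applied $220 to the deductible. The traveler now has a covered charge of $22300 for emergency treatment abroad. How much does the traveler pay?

$1630

$220 of the $1800 deductible is already met, leaving $1580.
The remaining $20720 (= $22300 − $1580) moves to the copay.
Copay on this service: $50.
So the traveler owes $1580 + $50 = $1630 before any cap.
Cumulative spending $220 + $1630 = $1850 stays under the $9000 maximum.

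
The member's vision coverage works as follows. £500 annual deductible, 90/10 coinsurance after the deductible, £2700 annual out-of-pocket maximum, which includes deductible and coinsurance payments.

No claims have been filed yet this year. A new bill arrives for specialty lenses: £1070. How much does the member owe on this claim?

£557

The full £500 deductible is still open; £500 of this bill applies to it.
That leaves £1070 − £500 = £570 for coinsurance.
Coinsurance: £570 × 10% = £57.
So the member owes £500 + £57 = £557 before any cap.
Total out-of-pocket so far would be £0 + £557 = £557, below the £2700 cap — no reduction.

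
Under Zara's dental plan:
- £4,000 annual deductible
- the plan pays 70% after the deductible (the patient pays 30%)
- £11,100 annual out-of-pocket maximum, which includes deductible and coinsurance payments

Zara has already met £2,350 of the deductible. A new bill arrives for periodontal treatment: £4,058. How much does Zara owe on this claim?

£2,372.40

Remaining deductible: £4,000 − £2,350 = £1,650.
The remaining £2,408 (= £4,058 − £1,650) moves to coinsurance.
30% of £2,408 = £722.40 falls to the patient.
So the patient owes £1,650 + £722.40 = £2,372.40 before any cap.
Cumulative spending £2,350 + £2,372.40 = £4,722.40 stays under the £11,100 maximum.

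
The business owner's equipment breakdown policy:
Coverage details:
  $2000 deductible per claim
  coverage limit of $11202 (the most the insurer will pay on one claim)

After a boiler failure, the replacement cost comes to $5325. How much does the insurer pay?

After the deductible, $5325 − $2000 = $3325 remains.
$3325 ≤ $11202, so the limit doesn't bind; insurer pays $3325.

$3325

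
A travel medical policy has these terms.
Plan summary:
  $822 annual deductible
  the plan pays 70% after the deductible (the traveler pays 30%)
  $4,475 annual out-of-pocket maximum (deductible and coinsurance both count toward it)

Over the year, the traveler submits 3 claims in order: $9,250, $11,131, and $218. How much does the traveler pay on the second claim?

$1,124.60

Claim 1 ($9,250): $822 finishes the deductible; $8,428 goes to coinsurance; coinsurance $8,428 × 30% = $2,528.40. Cost to traveler: $3,350.40. OOP to date $3,350.40.
Claim 2 ($11,131): deductible already satisfied, so traveler's share is 30% × $11,131 = $3,339.30. OOP would hit $6,689.70 > $4,475, so the cap limits the traveler to $4,475 − $3,350.40 = $1,124.60.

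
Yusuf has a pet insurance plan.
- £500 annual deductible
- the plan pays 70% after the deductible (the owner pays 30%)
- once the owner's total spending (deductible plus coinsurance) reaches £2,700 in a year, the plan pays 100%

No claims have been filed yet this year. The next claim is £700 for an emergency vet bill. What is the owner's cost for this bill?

£560

The full £500 deductible is still open; £500 of this bill applies to it.
The remaining £200 (= £700 − £500) moves to coinsurance.
Coinsurance: £200 × 30% = £60.
So the owner owes £500 + £60 = £560 before any cap.
Total out-of-pocket so far would be £0 + £560 = £560, below the £2,700 cap — no reduction.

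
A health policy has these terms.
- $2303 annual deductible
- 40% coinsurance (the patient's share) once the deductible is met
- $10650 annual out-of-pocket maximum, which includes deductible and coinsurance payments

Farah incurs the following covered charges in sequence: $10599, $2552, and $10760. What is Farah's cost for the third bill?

$4007.80

Claim 1 ($10599): deductible takes $2303, $8296 remains; 40% of $8296 = $3318.40. Cost to patient: $5621.40. OOP to date $5621.40.
Claim 2 ($2552): 40% coinsurance on $2552 = $1020.80. Cost to patient: $1020.80. OOP to date $6642.20.
Claim 3 ($10760): 40% coinsurance on $10760 = $4304. OOP would hit $10946.20 > $10650, so the cap limits the patient to $10650 − $6642.20 = $4007.80.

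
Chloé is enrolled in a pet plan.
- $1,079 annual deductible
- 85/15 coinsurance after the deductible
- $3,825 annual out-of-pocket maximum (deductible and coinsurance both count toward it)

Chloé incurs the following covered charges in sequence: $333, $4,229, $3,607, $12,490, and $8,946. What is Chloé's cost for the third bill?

Bill 1, $333: all of it applies to the deductible. Owner pays $333; OOP now $333.
Bill 2, $4,229: $746 to deductible, leaving $3,483; owner's 15% is $522.45. Owner pays $1,268.45; OOP now $1,601.45.
Bill 3, $3,607: 15% coinsurance on $3,607 = $541.05. Owner owes $541.05 (running OOP $2,142.50).

$541.05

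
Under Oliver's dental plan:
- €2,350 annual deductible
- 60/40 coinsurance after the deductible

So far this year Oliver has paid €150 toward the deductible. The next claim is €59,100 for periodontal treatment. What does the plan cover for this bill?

€34,140

Deductible still to meet: €2,350 − €150 = €2,200.
The remaining €56,900 (= €59,100 − €2,200) moves to coinsurance.
40% of €56,900 = €22,760 falls to the patient.
Patient responsibility: €2,200 + €22,760 = €24,960.
The insurer covers the remainder: €59,100 − €24,960 = €34,140.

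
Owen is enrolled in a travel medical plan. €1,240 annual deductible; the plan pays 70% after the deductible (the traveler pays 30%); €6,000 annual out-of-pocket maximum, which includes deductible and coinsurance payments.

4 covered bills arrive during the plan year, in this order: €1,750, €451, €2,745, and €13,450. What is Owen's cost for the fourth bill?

#1 (€1,750): deductible takes €1,240, €510 remains; 30% of €510 = €153. Cost to traveler: €1,393. OOP to date €1,393.
#2 (€451): deductible already satisfied, so traveler's share is 30% × €451 = €135.30. Traveler owes €135.30 (running OOP €1,528.30).
#3 (€2,745): deductible met; 30% of €2,745 = €823.50. Traveler owes €823.50 (running OOP €2,351.80).
#4 (€13,450): deductible already satisfied, so traveler's share is 30% × €13,450 = €4,035. Adding that to €2,351.80 gives €6,386.80, past the €6,000 cap; traveler pays only €6,000 − €2,351.80 = €3,648.20.

€3,648.20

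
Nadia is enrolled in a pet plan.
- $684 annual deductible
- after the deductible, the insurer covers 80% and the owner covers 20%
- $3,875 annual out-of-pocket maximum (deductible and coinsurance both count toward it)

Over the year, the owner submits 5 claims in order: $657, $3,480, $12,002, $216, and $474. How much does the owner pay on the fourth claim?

Claim 1 — $657: all of it applies to the deductible. Owner pays $657; OOP now $657.
Claim 2 — $3,480: $27 to deductible, leaving $3,453; 20% of $3,453 = $690.60. Owner pays $717.60; OOP now $1,374.60.
Claim 3 — $12,002: deductible already satisfied, so owner's share is 20% × $12,002 = $2,400.40. Owner owes $2,400.40 (running OOP $3,775).
Claim 4 — $216: deductible already satisfied, so owner's share is 20% × $216 = $43.20. Cost to owner: $43.20. OOP to date $3,818.20.

$43.20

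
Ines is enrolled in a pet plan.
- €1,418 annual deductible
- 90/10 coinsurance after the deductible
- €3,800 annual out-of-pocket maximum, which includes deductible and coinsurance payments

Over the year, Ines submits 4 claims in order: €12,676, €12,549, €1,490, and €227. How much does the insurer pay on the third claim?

€1,488.70

Claim 1 — €12,676: deductible takes €1,418, €11,258 remains; coinsurance €11,258 × 10% = €1,125.80. Cost to owner: €2,543.80. OOP to date €2,543.80. Insurer: €12,676 − €2,543.80 = €10,132.20.
Claim 2 — €12,549: 10% coinsurance on €12,549 = €1,254.90. Owner pays €1,254.90; OOP now €3,798.70. Insurer: €12,549 − €1,254.90 = €11,294.10.
Claim 3 — €1,490: deductible met; 10% of €1,490 = €149. That would push OOP to €3,947.70, over the €3,800 cap, so owner pays €3,800 − €3,798.70 = €1.30. Plan pays €1,490 − €1.30 = €1,488.70.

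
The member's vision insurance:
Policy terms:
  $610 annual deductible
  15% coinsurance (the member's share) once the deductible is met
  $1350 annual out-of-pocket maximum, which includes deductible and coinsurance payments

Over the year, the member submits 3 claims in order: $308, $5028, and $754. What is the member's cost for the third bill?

$31.10

Claim 1 — $308: entire amount goes to the deductible. Member pays $308; OOP now $308.
Claim 2 — $5028: deductible takes $302, $4726 remains; 15% of $4726 = $708.90. Cost to member: $1010.90. OOP to date $1318.90.
Claim 3 — $754: deductible met; 15% of $754 = $113.10. Adding that to $1318.90 gives $1432, past the $1350 cap; member pays only $1350 − $1318.90 = $31.10.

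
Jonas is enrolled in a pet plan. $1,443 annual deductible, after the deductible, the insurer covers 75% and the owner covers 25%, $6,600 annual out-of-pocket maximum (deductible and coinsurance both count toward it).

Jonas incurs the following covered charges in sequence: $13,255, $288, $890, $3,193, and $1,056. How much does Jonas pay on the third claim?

Bill 1, $13,255: deductible takes $1,443, $11,812 remains; owner's 25% is $2,953. Owner pays $4,396; OOP now $4,396.
Bill 2, $288: deductible already satisfied, so owner's share is 25% × $288 = $72. Cost to owner: $72. OOP to date $4,468.
Bill 3, $890: 25% coinsurance on $890 = $222.50. Owner pays $222.50; OOP now $4,690.50.

$222.50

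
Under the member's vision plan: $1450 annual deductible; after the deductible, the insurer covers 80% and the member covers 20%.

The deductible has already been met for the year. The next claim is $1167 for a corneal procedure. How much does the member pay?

$233.40

The deductible is already satisfied, so the full bill goes to coinsurance.
Coinsurance: $1167 × 20% = $233.40.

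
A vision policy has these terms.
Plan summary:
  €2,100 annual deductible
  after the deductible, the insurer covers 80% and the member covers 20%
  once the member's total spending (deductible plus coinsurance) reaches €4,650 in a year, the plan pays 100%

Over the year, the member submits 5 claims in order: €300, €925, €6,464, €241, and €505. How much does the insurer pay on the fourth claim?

Claim 1 — €300: fully absorbed by the deductible. Cost to member: €300. OOP to date €300. Plan pays €300 − €300 = €0.
Claim 2 — €925: fully absorbed by the deductible. Member owes €925 (running OOP €1,225). Plan pays €925 − €925 = €0.
Claim 3 — €6,464: deductible takes €875, €5,589 remains; coinsurance €5,589 × 20% = €1,117.80. Member owes €1,992.80 (running OOP €3,217.80). Insurer: €6,464 − €1,992.80 = €4,471.20.
Claim 4 — €241: deductible met; 20% of €241 = €48.20. Member pays €48.20; OOP now €3,266. Insurer: €241 − €48.20 = €192.80.

€192.80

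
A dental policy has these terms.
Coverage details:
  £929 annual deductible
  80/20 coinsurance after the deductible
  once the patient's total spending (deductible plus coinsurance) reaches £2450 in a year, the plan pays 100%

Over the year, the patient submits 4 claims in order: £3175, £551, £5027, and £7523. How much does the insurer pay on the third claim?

£4065.40

Claim 1 (£3175): £929 to deductible, leaving £2246; coinsurance £2246 × 20% = £449.20. Patient owes £1378.20 (running OOP £1378.20). Plan pays £3175 − £1378.20 = £1796.80.
Claim 2 (£551): deductible met; 20% of £551 = £110.20. Patient owes £110.20 (running OOP £1488.40). Plan pays £551 − £110.20 = £440.80.
Claim 3 (£5027): deductible already satisfied, so patient's share is 20% × £5027 = £1005.40. That would push OOP to £2493.80, over the £2450 cap, so patient pays £2450 − £1488.40 = £961.60. Insurer: £5027 − £961.60 = £4065.40.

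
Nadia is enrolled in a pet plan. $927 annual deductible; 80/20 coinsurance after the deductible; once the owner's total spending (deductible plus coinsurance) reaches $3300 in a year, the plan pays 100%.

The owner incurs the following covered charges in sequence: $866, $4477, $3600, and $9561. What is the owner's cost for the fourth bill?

$769.80

Claim 1 ($866): all of it applies to the deductible. Owner owes $866 (running OOP $866).
Claim 2 ($4477): deductible takes $61, $4416 remains; owner's 20% is $883.20. Cost to owner: $944.20. OOP to date $1810.20.
Claim 3 ($3600): deductible met; 20% of $3600 = $720. Owner pays $720; OOP now $2530.20.
Claim 4 ($9561): deductible already satisfied, so owner's share is 20% × $9561 = $1912.20. OOP would hit $4442.40 > $3300, so the cap limits the owner to $3300 − $2530.20 = $769.80.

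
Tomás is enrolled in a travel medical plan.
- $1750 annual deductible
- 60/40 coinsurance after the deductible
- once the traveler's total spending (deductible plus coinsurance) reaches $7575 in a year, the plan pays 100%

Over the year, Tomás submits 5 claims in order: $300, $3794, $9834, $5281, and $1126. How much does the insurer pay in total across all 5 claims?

$12760

Claim 1 ($300): entire amount goes to the deductible. Cost to traveler: $300. OOP to date $300. Insurer: $300 − $300 = $0.
Claim 2 ($3794): $1450 to deductible, leaving $2344; 40% of $2344 = $937.60. Cost to traveler: $2387.60. OOP to date $2687.60. Plan pays $3794 − $2387.60 = $1406.40.
Claim 3 ($9834): deductible met; 40% of $9834 = $3933.60. Traveler pays $3933.60; OOP now $6621.20. Insurer: $9834 − $3933.60 = $5900.40.
Claim 4 ($5281): deductible met; 40% of $5281 = $2112.40. OOP would hit $8733.60 > $7575, so the cap limits the traveler to $7575 − $6621.20 = $953.80. Plan pays $5281 − $953.80 = $4327.20.
Claim 5 ($1126): 40% coinsurance on $1126 = $450.40. That would push OOP to $8025.40, over the $7575 cap, so traveler pays $7575 − $7575 = $0. Insurer: $1126 − $0 = $1126.
Insurer total: $0 + $1406.40 + $5900.40 + $4327.20 + $1126 = $12760.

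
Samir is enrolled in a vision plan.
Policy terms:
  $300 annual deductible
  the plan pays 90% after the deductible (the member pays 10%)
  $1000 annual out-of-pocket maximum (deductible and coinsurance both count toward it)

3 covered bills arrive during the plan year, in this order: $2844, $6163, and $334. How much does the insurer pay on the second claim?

#1 ($2844): $300 finishes the deductible; $2544 goes to coinsurance; coinsurance $2544 × 10% = $254.40. Cost to member: $554.40. OOP to date $554.40. Insurer: $2844 − $554.40 = $2289.60.
#2 ($6163): 10% coinsurance on $6163 = $616.30. That would push OOP to $1170.70, over the $1000 cap, so member pays $1000 − $554.40 = $445.60. Plan pays $6163 − $445.60 = $5717.40.

$5717.40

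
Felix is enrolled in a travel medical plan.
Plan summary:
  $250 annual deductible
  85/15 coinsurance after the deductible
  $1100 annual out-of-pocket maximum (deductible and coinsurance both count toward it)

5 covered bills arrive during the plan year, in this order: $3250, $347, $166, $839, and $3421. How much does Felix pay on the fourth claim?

$125.85

Claim 1 ($3250): $250 to deductible, leaving $3000; 15% of $3000 = $450. Traveler pays $700; OOP now $700.
Claim 2 ($347): deductible already satisfied, so traveler's share is 15% × $347 = $52.05. Traveler pays $52.05; OOP now $752.05.
Claim 3 ($166): deductible met; 15% of $166 = $24.90. Traveler owes $24.90 (running OOP $776.95).
Claim 4 ($839): 15% coinsurance on $839 = $125.85. Traveler owes $125.85 (running OOP $902.80).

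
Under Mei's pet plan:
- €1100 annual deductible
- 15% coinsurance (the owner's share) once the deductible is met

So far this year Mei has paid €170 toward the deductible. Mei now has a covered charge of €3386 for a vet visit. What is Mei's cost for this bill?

Deductible still to meet: €1100 − €170 = €930.
After the €930 deductible portion, €3386 − €930 = €2456 is subject to coinsurance.
15% of €2456 = €368.40 falls to the owner.
Owner responsibility: €930 + €368.40 = €1298.40.

€1298.40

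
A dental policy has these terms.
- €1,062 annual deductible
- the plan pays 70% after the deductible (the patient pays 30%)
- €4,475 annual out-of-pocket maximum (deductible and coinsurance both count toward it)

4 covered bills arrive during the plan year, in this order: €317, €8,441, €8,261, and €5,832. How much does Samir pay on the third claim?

Bill 1, €317: fully absorbed by the deductible. Patient owes €317 (running OOP €317).
Bill 2, €8,441: €745 to deductible, leaving €7,696; coinsurance €7,696 × 30% = €2,308.80. Patient owes €3,053.80 (running OOP €3,370.80).
Bill 3, €8,261: deductible met; 30% of €8,261 = €2,478.30. That would push OOP to €5,849.10, over the €4,475 cap, so patient pays €4,475 − €3,370.80 = €1,104.20.

€1,104.20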